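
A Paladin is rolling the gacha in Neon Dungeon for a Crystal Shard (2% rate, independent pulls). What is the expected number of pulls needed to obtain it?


Expected pulls for a geometric distribution = 1/p = 100 / rate%
= 100 / 2
= 50.0

50.0 pulls


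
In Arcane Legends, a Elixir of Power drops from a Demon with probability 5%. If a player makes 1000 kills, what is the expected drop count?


Expected drops = kills * (drop_rate / 100)
= 1000 * (5 / 100)
= 1000 * 0.05
= 50.0

50.0 drops


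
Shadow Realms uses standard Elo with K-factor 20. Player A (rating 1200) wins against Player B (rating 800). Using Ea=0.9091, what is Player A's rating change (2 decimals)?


Elo update: delta = K * (S - Ea), where S = 1 (wins)
S - Ea = 1 - 0.9091 = 0.0909
Rating change = 20 * 0.0909
= 1.82

1.82 rating points


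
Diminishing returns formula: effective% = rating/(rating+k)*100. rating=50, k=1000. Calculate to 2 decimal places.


effective% = rating / (rating + k) * 100
= 50 / (50 + 1000) * 100
= 50 / 1050 * 100
= 0.047619 * 100
= 4.76%

4.76%


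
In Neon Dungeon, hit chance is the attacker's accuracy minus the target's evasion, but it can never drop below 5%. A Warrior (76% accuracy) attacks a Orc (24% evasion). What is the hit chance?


accuracy - evasion = 76 - 24 = 52
Apply floor: max(52, 5) = 52
Hit chance = 52%

52%


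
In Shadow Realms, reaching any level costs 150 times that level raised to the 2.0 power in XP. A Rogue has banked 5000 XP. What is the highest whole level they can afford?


XP = 150 * level^2.0, so level = (XP / 150)^(1/2.0)
= (5000 / 150)^(1/2.0)
= 33.3333^0.5
= 5.7735
Floor: level = 5

level 5


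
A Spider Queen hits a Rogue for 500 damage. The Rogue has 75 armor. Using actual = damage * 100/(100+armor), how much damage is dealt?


actual = 500 * 100 / (100 + 75)
= 500 * 100 / 175
= 50000 / 175
= 285.71

285.71 damage


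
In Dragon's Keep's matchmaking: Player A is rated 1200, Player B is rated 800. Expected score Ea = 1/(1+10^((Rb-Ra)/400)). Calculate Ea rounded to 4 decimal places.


Elo expected score: Ea = 1/(1 + 10^((Rb-Ra)/400))
Rb - Ra = 800 - 1200 = -400
(Rb-Ra)/400 = -400/400 = -1.0
10^-1.0 = 0.1
Ea = 1/(1 + 0.1) = 1/1.1 = 0.9091

0.9091


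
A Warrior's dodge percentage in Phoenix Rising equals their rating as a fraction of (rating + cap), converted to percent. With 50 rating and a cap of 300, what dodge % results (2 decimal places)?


dodge% = 50 / (50 + 300) * 100
= 50 / 350 * 100
= 0.142857 * 100
= 14.29%

14.29%


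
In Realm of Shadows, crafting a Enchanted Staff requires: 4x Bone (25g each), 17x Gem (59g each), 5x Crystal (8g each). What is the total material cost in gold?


Cost breakdown:
  Bone: 4 * 25 = 100
  Gem: 17 * 59 = 1003
  Crystal: 5 * 8 = 40
Total = 100 + 1003 + 40 = 1143

1143 gold


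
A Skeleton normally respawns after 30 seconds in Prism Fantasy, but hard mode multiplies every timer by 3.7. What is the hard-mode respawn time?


Respawn time = base * multiplier
= 30 * 3.7
= 111.0 seconds

111.0 seconds


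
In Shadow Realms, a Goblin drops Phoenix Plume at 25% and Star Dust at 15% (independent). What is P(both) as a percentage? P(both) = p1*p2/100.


For independent events, P(both) = P(A) * P(B)
= 25% * 15%
= 375 / 100 %
= 3.75%

3.75%


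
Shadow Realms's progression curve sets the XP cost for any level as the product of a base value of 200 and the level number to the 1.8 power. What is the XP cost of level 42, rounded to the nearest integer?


XP = 200 * level^1.8
Substitute level = 42:
XP = 200 * 42^1.8
= 200 * 835.312
= 167062

167062 XP


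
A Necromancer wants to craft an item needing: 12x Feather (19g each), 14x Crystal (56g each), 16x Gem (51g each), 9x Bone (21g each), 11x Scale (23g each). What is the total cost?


Cost breakdown:
  Feather: 12 * 19 = 228
  Crystal: 14 * 56 = 784
  Gem: 16 * 51 = 816
  Bone: 9 * 21 = 189
  Scale: 11 * 23 = 253
Total = 228 + 784 + 816 + 189 + 253 = 2270

2270 gold


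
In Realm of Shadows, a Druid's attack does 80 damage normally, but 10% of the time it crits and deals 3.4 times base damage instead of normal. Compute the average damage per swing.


E[dmg] = base * (1 + crit_chance * (crit_mult - 1))
cc as decimal = 10/100 = 0.1
cm - 1 = 3.4 - 1 = 2.4
Bonus factor = 0.1 * 2.4 = 0.24
Total multiplier = 1 + 0.24 = 1.24
Expected damage = 80 * 1.24 = 99.20

99.20 damage


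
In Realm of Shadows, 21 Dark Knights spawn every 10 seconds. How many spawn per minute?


Spawns per minute = count * (60 / interval)
= 21 * (60 / 10)
= 21 * 6.0
= 126.0

126.0 per minute


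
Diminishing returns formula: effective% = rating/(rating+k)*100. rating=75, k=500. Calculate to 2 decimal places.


effective% = rating / (rating + k) * 100
= 75 / (75 + 500) * 100
= 75 / 575 * 100
= 0.130435 * 100
= 13.04%

13.04%


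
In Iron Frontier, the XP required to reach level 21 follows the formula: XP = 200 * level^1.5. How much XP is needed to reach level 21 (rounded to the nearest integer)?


XP = 200 * level^1.5
Substitute level = 21:
XP = 200 * 21^1.5
= 200 * 96.2341
= 19247

19247 XP


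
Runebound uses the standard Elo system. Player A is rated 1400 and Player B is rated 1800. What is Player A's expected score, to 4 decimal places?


Elo expected score: Ea = 1/(1 + 10^((Rb-Ra)/400))
Rb - Ra = 1800 - 1400 = 400
(Rb-Ra)/400 = 400/400 = 1.0
10^1.0 = 10.0
Ea = 1/(1 + 10.0) = 1/11.0 = 0.0909

0.0909


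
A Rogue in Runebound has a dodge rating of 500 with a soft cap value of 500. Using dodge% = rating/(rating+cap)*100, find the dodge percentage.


dodge% = 500 / (500 + 500) * 100
= 500 / 1000 * 100
= 0.5 * 100
= 50.00%

50.00%


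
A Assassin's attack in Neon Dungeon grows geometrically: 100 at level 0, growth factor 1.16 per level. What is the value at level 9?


value = base * growth^level
= 100 * 1.16^9
= 100 * 3.802961
= 380.30

380.30 attack


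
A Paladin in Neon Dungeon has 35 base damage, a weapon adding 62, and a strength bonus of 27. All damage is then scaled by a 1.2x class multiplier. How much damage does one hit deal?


Sum base + weapon + str = 35 + 62 + 27 = 124
Multiply by 1.2:
124 * 1.2 = 148.8

148.8 damage


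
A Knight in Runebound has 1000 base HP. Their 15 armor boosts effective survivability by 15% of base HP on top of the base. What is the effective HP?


EHP = 1000 * (1 + 15/100)
= 1000 * (1 + 0.15)
= 1000 * 1.15
= 1150.0

1150.0 EHP


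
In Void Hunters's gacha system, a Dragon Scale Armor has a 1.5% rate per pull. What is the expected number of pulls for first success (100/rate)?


Expected pulls for a geometric distribution = 1/p = 100 / rate%
= 100 / 1.5
= 66.67

66.67 pulls


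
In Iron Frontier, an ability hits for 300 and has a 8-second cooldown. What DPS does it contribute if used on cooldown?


DPS = damage / cooldown
= 300 / 8
= 37.50

37.50 DPS


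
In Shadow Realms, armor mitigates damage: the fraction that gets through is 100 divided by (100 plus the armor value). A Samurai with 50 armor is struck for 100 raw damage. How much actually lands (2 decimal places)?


actual = 100 * 100 / (100 + 50)
= 100 * 100 / 150
= 10000 / 150
= 66.67

66.67 damage


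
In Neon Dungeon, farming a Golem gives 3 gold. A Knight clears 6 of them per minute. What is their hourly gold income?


Gold per minute = 3 * 6 = 18
Gold per hour = 18 * 60 = 1080

1080 gold/hour


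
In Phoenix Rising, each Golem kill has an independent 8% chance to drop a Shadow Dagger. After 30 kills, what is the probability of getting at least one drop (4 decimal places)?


P(at least one) = 1 - P(none) = 1 - (1-p)^n
p = 8/100 = 0.08
1 - p = 0.92
(1 - p)^30 = 0.92^30 = 0.081966
P(at least one) = 1 - 0.081966 = 0.9180

0.9180


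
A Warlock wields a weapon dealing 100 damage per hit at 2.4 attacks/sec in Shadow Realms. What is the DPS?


DPS = damage * attack_speed
= 100 * 2.4
= 240.0

240.0 DPS


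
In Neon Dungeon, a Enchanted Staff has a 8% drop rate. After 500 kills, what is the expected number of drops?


Expected drops = kills * (drop_rate / 100)
= 500 * (8 / 100)
= 500 * 0.08
= 40.0

40.0 drops


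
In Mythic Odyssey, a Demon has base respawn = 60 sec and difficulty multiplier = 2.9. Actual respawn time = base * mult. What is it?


Respawn time = base * multiplier
= 60 * 2.9
= 174.0 seconds

174.0 seconds


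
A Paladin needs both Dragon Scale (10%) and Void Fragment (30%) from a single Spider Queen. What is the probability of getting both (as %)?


For independent events, P(both) = P(A) * P(B)
= 10% * 30%
= 300 / 100 %
= 3.0%

3.0%


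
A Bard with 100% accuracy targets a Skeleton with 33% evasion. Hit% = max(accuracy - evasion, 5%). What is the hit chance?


accuracy - evasion = 100 - 33 = 67
Apply floor: max(67, 5) = 67
Hit chance = 67%

67%


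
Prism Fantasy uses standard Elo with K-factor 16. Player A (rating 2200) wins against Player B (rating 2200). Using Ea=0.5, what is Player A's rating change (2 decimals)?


Elo update: delta = K * (S - Ea), where S = 1 (wins)
S - Ea = 1 - 0.5 = 0.5
Rating change = 16 * 0.5
= 8.00

8.00 rating points


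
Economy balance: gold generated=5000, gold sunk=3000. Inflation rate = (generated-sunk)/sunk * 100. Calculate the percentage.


Net gold = 5000 - 3000 = 2000
Inflation rate = net / sunk * 100 = 2000 / 3000 * 100
= 0.666667 * 100
= 66.67%

66.67%


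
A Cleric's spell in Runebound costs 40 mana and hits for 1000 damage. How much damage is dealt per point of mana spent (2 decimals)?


Efficiency = damage / mana
= 1000 / 40
= 25.00

25.00 dmg/mana


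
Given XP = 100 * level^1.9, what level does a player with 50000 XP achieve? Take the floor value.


XP = 100 * level^1.9, so level = (XP / 100)^(1/1.9)
= (50000 / 100)^(1/1.9)
= 500.0^0.5263
= 26.3336
Floor: level = 26

level 26


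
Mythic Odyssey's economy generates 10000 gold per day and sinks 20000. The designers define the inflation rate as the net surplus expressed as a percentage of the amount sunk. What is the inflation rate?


Net gold = 10000 - 20000 = -10000
Inflation rate = net / sunk * 100 = -10000 / 20000 * 100
= -0.5 * 100
= -50.00%

-50.00%


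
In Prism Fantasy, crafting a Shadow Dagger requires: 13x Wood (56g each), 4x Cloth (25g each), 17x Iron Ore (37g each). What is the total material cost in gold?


Cost breakdown:
  Wood: 13 * 56 = 728
  Cloth: 4 * 25 = 100
  Iron Ore: 17 * 37 = 629
Total = 728 + 100 + 629 = 1457

1457 gold


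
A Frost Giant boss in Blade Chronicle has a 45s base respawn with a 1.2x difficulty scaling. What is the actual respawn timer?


Respawn time = base * multiplier
= 45 * 1.2
= 54.0 seconds

54.0 seconds


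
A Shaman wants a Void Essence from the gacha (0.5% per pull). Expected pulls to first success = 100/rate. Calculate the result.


Expected pulls for a geometric distribution = 1/p = 100 / rate%
= 100 / 0.5
= 200.0

200.0 pulls


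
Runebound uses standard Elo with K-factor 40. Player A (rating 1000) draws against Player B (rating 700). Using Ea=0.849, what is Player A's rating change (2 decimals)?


Elo update: delta = K * (S - Ea), where S = 0.5 (draws)
S - Ea = 0.5 - 0.849 = -0.349
Rating change = 40 * -0.349
= -13.96

-13.96 rating points


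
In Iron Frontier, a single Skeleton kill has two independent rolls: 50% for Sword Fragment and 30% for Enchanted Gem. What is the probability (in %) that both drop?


For independent events, P(both) = P(A) * P(B)
= 50% * 30%
= 1500 / 100 %
= 15.0%

15.0%


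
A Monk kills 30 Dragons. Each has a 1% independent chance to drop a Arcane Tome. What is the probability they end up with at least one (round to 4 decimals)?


P(at least one) = 1 - P(none) = 1 - (1-p)^n
p = 1/100 = 0.01
1 - p = 0.99
(1 - p)^30 = 0.99^30 = 0.739700
P(at least one) = 1 - 0.739700 = 0.2603

0.2603


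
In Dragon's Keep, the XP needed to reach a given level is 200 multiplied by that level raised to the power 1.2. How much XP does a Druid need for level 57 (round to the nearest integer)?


XP = 200 * level^1.2
Substitute level = 57:
XP = 200 * 57^1.2
= 200 * 127.9528
= 25591

25591 XP


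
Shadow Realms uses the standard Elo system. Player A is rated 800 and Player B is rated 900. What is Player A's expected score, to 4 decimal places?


Elo expected score: Ea = 1/(1 + 10^((Rb-Ra)/400))
Rb - Ra = 900 - 800 = 100
(Rb-Ra)/400 = 100/400 = 0.25
10^0.25 = 1.778279
Ea = 1/(1 + 1.778279) = 1/2.778279 = 0.3599

0.3599


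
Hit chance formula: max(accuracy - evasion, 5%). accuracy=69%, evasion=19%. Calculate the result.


accuracy - evasion = 69 - 19 = 50
Apply floor: max(50, 5) = 50
Hit chance = 50%

50%


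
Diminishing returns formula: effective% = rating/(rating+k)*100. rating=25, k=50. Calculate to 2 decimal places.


effective% = rating / (rating + k) * 100
= 25 / (25 + 50) * 100
= 25 / 75 * 100
= 0.333333 * 100
= 33.33%

33.33%


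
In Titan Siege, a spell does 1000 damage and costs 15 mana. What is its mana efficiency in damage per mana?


Efficiency = damage / mana
= 1000 / 15
= 66.67

66.67 dmg/mana


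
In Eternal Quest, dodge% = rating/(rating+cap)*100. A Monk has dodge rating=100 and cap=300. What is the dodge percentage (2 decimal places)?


dodge% = 100 / (100 + 300) * 100
= 100 / 400 * 100
= 0.25 * 100
= 25.00%

25.00%


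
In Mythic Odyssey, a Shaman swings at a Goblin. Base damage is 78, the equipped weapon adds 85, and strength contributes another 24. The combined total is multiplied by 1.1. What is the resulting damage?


Sum base + weapon + str = 78 + 85 + 24 = 187
Multiply by 1.1:
187 * 1.1 = 205.7

205.7 damage


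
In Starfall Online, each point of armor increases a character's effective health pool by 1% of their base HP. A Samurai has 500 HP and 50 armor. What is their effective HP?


EHP = 500 * (1 + 50/100)
= 500 * (1 + 0.5)
= 500 * 1.5
= 750.0

750.0 EHP


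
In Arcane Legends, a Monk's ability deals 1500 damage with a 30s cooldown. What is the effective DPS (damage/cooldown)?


DPS = damage / cooldown
= 1500 / 30
= 50.00

50.00 DPS


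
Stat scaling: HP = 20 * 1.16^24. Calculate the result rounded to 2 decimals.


value = base * growth^level
= 20 * 1.16^24
= 20 * 35.236417
= 704.73

704.73 HP


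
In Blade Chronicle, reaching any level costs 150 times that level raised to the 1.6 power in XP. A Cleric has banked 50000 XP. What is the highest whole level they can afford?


XP = 150 * level^1.6, so level = (XP / 150)^(1/1.6)
= (50000 / 150)^(1/1.6)
= 333.3333^0.625
= 37.7398
Floor: level = 37

level 37


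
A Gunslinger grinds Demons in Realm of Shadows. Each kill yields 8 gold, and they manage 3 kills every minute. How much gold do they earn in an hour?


Gold per minute = 8 * 3 = 24
Gold per hour = 24 * 60 = 1440

1440 gold/hour


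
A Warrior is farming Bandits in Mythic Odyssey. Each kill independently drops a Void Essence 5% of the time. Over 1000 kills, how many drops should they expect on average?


Expected drops = kills * (drop_rate / 100)
= 1000 * (5 / 100)
= 1000 * 0.05
= 50.0

50.0 drops


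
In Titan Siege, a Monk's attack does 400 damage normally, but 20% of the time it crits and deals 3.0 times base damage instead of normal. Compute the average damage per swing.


E[dmg] = base * (1 + crit_chance * (crit_mult - 1))
cc as decimal = 20/100 = 0.2
cm - 1 = 3.0 - 1 = 2.0
Bonus factor = 0.2 * 2.0 = 0.4
Total multiplier = 1 + 0.4 = 1.4
Expected damage = 400 * 1.4 = 560.00

560.00 damage


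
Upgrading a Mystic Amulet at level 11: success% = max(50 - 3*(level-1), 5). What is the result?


raw_rate = 50 - 3 * (11 - 1)
= 50 - 3 * 10
= 50 - 30
= 20
Apply floor: max(20, 5) = 20%

20%


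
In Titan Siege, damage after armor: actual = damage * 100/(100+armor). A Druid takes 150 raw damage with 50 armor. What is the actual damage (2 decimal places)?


actual = 150 * 100 / (100 + 50)
= 150 * 100 / 150
= 15000 / 150
= 100.00

100.00 damage


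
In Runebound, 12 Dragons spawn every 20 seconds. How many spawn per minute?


Spawns per minute = count * (60 / interval)
= 12 * (60 / 20)
= 12 * 3.0
= 36.0

36.0 per minute


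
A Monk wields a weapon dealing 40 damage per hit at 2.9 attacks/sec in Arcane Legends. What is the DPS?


DPS = damage * attack_speed
= 40 * 2.9
= 116.0

116.0 DPS


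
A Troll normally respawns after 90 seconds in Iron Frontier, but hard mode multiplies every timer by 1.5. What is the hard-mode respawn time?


Respawn time = base * multiplier
= 90 * 1.5
= 135.0 seconds

135.0 seconds


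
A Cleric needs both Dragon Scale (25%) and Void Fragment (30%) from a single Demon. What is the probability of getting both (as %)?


For independent events, P(both) = P(A) * P(B)
= 25% * 30%
= 750 / 100 %
= 7.5%

7.5%


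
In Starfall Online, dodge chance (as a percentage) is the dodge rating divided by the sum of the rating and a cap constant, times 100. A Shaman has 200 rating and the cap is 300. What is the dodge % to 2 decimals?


dodge% = 200 / (200 + 300) * 100
= 200 / 500 * 100
= 0.4 * 100
= 40.00%

40.00%


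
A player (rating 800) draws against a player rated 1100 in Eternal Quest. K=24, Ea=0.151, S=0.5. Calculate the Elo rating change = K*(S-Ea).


Elo update: delta = K * (S - Ea), where S = 0.5 (draws)
S - Ea = 0.5 - 0.151 = 0.349
Rating change = 24 * 0.349
= 8.38

8.38 rating points


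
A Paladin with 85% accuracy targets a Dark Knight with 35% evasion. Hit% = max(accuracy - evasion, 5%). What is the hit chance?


accuracy - evasion = 85 - 35 = 50
Apply floor: max(50, 5) = 50
Hit chance = 50%

50%


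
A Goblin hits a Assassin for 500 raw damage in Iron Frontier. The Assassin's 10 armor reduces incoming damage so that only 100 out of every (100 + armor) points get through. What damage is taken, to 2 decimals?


actual = 500 * 100 / (100 + 10)
= 500 * 100 / 110
= 50000 / 110
= 454.55

454.55 damage


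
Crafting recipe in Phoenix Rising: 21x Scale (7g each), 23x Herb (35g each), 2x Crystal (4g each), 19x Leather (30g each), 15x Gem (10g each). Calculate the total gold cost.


Cost breakdown:
  Scale: 21 * 7 = 147
  Herb: 23 * 35 = 805
  Crystal: 2 * 4 = 8
  Leather: 19 * 30 = 570
  Gem: 15 * 10 = 150
Total = 147 + 805 + 8 + 570 + 150 = 1680

1680 gold


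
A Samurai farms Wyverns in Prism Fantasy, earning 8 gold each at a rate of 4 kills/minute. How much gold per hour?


Gold per minute = 8 * 4 = 32
Gold per hour = 32 * 60 = 1920

1920 gold/hour


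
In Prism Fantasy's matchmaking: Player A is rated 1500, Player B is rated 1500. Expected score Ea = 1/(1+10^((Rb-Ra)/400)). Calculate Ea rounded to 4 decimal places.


Elo expected score: Ea = 1/(1 + 10^((Rb-Ra)/400))
Rb - Ra = 1500 - 1500 = 0
(Rb-Ra)/400 = 0/400 = 0.0
10^0.0 = 1.0
Ea = 1/(1 + 1.0) = 1/2.0 = 0.5000

0.5000


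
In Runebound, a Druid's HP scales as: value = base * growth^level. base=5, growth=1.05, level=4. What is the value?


value = base * growth^level
= 5 * 1.05^4
= 5 * 1.215506
= 6.08

6.08 HP


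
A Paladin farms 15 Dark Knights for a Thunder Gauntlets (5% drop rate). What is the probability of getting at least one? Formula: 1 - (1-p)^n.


P(at least one) = 1 - P(none) = 1 - (1-p)^n
p = 5/100 = 0.05
1 - p = 0.95
(1 - p)^15 = 0.95^15 = 0.463291
P(at least one) = 1 - 0.463291 = 0.5367

0.5367


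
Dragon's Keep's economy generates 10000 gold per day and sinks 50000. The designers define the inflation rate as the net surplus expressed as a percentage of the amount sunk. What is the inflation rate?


Net gold = 10000 - 50000 = -40000
Inflation rate = net / sunk * 100 = -40000 / 50000 * 100
= -0.8 * 100
= -80.00%

-80.00%


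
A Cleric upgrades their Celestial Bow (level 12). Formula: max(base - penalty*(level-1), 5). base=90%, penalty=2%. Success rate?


raw_rate = 90 - 2 * (12 - 1)
= 90 - 2 * 11
= 90 - 22
= 68
Apply floor: max(68, 5) = 68%

68%


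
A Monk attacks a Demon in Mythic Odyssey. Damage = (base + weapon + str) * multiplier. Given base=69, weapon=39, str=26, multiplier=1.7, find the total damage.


Sum base + weapon + str = 69 + 39 + 26 = 134
Multiply by 1.7:
134 * 1.7 = 227.8

227.8 damage


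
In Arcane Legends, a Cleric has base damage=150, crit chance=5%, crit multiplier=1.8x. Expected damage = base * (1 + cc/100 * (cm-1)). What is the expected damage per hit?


E[dmg] = base * (1 + crit_chance * (crit_mult - 1))
cc as decimal = 5/100 = 0.05
cm - 1 = 1.8 - 1 = 0.8
Bonus factor = 0.05 * 0.8 = 0.04
Total multiplier = 1 + 0.04 = 1.04
Expected damage = 150 * 1.04 = 156.00

156.00 damage


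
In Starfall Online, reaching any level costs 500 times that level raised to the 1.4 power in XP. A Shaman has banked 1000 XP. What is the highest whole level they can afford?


XP = 500 * level^1.4, so level = (XP / 500)^(1/1.4)
= (1000 / 500)^(1/1.4)
= 2.0^0.7143
= 1.6407
Floor: level = 1

level 1


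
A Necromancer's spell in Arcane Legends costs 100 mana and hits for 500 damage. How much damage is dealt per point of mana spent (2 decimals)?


Efficiency = damage / mana
= 500 / 100
= 5.00

5.00 dmg/mana


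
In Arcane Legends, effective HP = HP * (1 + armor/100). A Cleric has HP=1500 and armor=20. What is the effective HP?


EHP = 1500 * (1 + 20/100)
= 1500 * (1 + 0.2)
= 1500 * 1.2
= 1800.0

1800.0 EHP


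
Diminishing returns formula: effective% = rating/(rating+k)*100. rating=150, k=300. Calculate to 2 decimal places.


effective% = rating / (rating + k) * 100
= 150 / (150 + 300) * 100
= 150 / 450 * 100
= 0.333333 * 100
= 33.33%

33.33%


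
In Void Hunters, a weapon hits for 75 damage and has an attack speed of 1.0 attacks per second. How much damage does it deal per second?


DPS = damage * attack_speed
= 75 * 1.0
= 75.0

75.0 DPS


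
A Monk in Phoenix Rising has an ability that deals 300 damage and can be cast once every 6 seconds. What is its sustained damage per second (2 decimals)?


DPS = damage / cooldown
= 300 / 6
= 50.00

50.00 DPS


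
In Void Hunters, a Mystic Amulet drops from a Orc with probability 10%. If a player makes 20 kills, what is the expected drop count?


Expected drops = kills * (drop_rate / 100)
= 20 * (10 / 100)
= 20 * 0.1
= 2.0

2.0 drops


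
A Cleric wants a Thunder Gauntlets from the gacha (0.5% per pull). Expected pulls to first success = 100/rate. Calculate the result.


Expected pulls for a geometric distribution = 1/p = 100 / rate%
= 100 / 0.5
= 200.0

200.0 pulls


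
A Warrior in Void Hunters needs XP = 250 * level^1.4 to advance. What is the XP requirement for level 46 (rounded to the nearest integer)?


XP = 250 * level^1.4
Substitute level = 46:
XP = 250 * 46^1.4
= 250 * 212.7458
= 53186

53186 XP


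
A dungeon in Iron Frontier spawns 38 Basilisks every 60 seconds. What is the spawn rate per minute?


Spawns per minute = count * (60 / interval)
= 38 * (60 / 60)
= 38 * 1.0
= 38.0

38.0 per minute


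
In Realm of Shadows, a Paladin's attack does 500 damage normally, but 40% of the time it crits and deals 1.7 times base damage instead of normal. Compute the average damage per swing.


E[dmg] = base * (1 + crit_chance * (crit_mult - 1))
cc as decimal = 40/100 = 0.4
cm - 1 = 1.7 - 1 = 0.7
Bonus factor = 0.4 * 0.7 = 0.28
Total multiplier = 1 + 0.28 = 1.28
Expected damage = 500 * 1.28 = 640.00

640.00 damage


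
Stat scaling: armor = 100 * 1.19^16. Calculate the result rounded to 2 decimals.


value = base * growth^level
= 100 * 1.19^16
= 100 * 16.17154
= 1617.15

1617.15 armor


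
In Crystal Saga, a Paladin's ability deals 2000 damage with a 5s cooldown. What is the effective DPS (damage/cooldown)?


DPS = damage / cooldown
= 2000 / 5
= 400.00

400.00 DPS


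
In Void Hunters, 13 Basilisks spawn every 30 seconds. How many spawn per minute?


Spawns per minute = count * (60 / interval)
= 13 * (60 / 30)
= 13 * 2.0
= 26.0

26.0 per minute


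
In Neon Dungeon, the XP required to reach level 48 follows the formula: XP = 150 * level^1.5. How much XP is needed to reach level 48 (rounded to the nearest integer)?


XP = 150 * level^1.5
Substitute level = 48:
XP = 150 * 48^1.5
= 150 * 332.5538
= 49883

49883 XP


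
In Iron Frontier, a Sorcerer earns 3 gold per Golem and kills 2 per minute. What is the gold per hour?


Gold per minute = 3 * 2 = 6
Gold per hour = 6 * 60 = 360

360 gold/hour


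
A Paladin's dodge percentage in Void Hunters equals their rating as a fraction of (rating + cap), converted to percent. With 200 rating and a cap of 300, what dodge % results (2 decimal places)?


dodge% = 200 / (200 + 300) * 100
= 200 / 500 * 100
= 0.4 * 100
= 40.00%

40.00%


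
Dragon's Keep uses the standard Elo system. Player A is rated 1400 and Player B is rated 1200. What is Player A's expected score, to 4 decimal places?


Elo expected score: Ea = 1/(1 + 10^((Rb-Ra)/400))
Rb - Ra = 1200 - 1400 = -200
(Rb-Ra)/400 = -200/400 = -0.5
10^-0.5 = 0.316228
Ea = 1/(1 + 0.316228) = 1/1.316228 = 0.7597

0.7597


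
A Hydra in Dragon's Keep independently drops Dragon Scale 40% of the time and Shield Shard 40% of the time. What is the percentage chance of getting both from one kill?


For independent events, P(both) = P(A) * P(B)
= 40% * 40%
= 1600 / 100 %
= 16.0%

16.0%


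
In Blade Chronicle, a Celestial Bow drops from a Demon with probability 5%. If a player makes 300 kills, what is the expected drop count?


Expected drops = kills * (drop_rate / 100)
= 300 * (5 / 100)
= 300 * 0.05
= 15.0

15.0 drops


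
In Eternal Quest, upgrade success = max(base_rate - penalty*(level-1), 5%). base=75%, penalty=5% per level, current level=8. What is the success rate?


raw_rate = 75 - 5 * (8 - 1)
= 75 - 5 * 7
= 75 - 35
= 40
Apply floor: max(40, 5) = 40%

40%


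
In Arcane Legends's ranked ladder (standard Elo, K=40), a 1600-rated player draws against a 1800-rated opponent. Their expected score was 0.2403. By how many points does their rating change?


Elo update: delta = K * (S - Ea), where S = 0.5 (draws)
S - Ea = 0.5 - 0.2403 = 0.2597
Rating change = 40 * 0.2597
= 10.39

10.39 rating points


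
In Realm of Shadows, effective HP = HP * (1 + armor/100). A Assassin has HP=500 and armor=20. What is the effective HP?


EHP = 500 * (1 + 20/100)
= 500 * (1 + 0.2)
= 500 * 1.2
= 600.0

600.0 EHP


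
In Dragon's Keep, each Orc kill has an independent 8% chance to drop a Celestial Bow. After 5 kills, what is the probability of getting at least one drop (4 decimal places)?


P(at least one) = 1 - P(none) = 1 - (1-p)^n
p = 8/100 = 0.08
1 - p = 0.92
(1 - p)^5 = 0.92^5 = 0.659082
P(at least one) = 1 - 0.659082 = 0.3409

0.3409


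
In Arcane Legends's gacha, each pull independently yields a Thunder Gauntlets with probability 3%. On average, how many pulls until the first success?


Expected pulls for a geometric distribution = 1/p = 100 / rate%
= 100 / 3
= 33.33

33.33 pulls


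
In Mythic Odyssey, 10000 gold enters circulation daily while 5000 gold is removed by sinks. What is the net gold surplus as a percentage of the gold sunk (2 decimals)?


Net gold = 10000 - 5000 = 5000
Inflation rate = net / sunk * 100 = 5000 / 5000 * 100
= 1.0 * 100
= 100.00%

100.00%


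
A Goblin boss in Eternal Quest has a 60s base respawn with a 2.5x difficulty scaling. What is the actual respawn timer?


Respawn time = base * multiplier
= 60 * 2.5
= 150.0 seconds

150.0 seconds


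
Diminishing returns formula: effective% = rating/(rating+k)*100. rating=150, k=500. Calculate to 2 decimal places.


effective% = rating / (rating + k) * 100
= 150 / (150 + 500) * 100
= 150 / 650 * 100
= 0.230769 * 100
= 23.08%

23.08%


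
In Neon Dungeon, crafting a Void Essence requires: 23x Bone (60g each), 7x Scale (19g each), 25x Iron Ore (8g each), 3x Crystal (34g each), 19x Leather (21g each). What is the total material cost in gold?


Cost breakdown:
  Bone: 23 * 60 = 1380
  Scale: 7 * 19 = 133
  Iron Ore: 25 * 8 = 200
  Crystal: 3 * 34 = 102
  Leather: 19 * 21 = 399
Total = 1380 + 133 + 200 + 102 + 399 = 2214

2214 gold


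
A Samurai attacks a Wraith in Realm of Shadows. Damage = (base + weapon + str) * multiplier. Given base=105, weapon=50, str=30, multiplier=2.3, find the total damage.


Sum base + weapon + str = 105 + 50 + 30 = 185
Multiply by 2.3:
185 * 2.3 = 425.5

425.5 damage


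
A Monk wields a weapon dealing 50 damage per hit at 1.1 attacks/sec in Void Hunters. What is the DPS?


DPS = damage * attack_speed
= 50 * 1.1
= 55.0

55.0 DPS


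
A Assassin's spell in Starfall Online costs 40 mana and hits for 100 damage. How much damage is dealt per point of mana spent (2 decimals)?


Efficiency = damage / mana
= 100 / 40
= 2.50

2.50 dmg/mana


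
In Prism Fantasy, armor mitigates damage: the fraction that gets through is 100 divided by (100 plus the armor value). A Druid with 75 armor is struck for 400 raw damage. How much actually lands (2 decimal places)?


actual = 400 * 100 / (100 + 75)
= 400 * 100 / 175
= 40000 / 175
= 228.57

228.57 damage


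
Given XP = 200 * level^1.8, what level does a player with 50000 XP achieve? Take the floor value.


XP = 200 * level^1.8, so level = (XP / 200)^(1/1.8)
= (50000 / 200)^(1/1.8)
= 250.0^0.5556
= 21.4876
Floor: level = 21

level 21


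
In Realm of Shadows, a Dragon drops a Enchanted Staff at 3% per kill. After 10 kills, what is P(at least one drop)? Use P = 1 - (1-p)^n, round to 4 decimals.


P(at least one) = 1 - P(none) = 1 - (1-p)^n
p = 3/100 = 0.03
1 - p = 0.97
(1 - p)^10 = 0.97^10 = 0.737424
P(at least one) = 1 - 0.737424 = 0.2626

0.2626


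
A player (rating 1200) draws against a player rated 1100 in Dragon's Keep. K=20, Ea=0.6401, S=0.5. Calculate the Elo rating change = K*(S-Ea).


Elo update: delta = K * (S - Ea), where S = 0.5 (draws)
S - Ea = 0.5 - 0.6401 = -0.1401
Rating change = 20 * -0.1401
= -2.80

-2.80 rating points


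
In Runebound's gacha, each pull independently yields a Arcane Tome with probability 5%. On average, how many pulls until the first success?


Expected pulls for a geometric distribution = 1/p = 100 / rate%
= 100 / 5
= 20.0

20.0 pulls


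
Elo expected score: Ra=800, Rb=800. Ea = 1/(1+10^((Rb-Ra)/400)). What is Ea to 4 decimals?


Elo expected score: Ea = 1/(1 + 10^((Rb-Ra)/400))
Rb - Ra = 800 - 800 = 0
(Rb-Ra)/400 = 0/400 = 0.0
10^0.0 = 1.0
Ea = 1/(1 + 1.0) = 1/2.0 = 0.5000

0.5000


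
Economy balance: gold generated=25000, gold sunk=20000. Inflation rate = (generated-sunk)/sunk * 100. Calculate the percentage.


Net gold = 25000 - 20000 = 5000
Inflation rate = net / sunk * 100 = 5000 / 20000 * 100
= 0.25 * 100
= 25.00%

25.00%


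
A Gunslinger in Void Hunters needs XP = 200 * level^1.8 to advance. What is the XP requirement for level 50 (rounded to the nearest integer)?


XP = 200 * level^1.8
Substitute level = 50:
XP = 200 * 50^1.8
= 200 * 1143.2626
= 228653

228653 XP


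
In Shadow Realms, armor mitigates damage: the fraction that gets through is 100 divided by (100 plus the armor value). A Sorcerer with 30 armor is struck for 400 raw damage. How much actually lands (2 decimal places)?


actual = 400 * 100 / (100 + 30)
= 400 * 100 / 130
= 40000 / 130
= 307.69

307.69 damage


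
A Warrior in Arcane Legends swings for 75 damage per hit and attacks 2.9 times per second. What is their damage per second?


DPS = damage * attack_speed
= 75 * 2.9
= 217.5

217.5 DPS


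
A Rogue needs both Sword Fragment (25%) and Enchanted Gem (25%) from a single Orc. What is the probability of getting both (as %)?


For independent events, P(both) = P(A) * P(B)
= 25% * 25%
= 625 / 100 %
= 6.25%

6.25%


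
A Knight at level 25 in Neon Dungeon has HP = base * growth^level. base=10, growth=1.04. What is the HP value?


value = base * growth^level
= 10 * 1.04^25
= 10 * 2.665836
= 26.66

26.66 HP


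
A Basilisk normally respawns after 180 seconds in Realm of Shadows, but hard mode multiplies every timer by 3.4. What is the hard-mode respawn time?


Respawn time = base * multiplier
= 180 * 3.4
= 612.0 seconds

612.0 seconds


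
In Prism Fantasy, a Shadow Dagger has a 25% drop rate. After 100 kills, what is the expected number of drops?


Expected drops = kills * (drop_rate / 100)
= 100 * (25 / 100)
= 100 * 0.25
= 25.0

25.0 drops


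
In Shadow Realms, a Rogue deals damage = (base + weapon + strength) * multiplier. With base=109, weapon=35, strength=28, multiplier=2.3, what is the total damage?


Sum base + weapon + str = 109 + 35 + 28 = 172
Multiply by 2.3:
172 * 2.3 = 395.6

395.6 damage


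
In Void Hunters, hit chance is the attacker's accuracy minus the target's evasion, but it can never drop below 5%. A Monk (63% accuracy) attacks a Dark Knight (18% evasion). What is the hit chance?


accuracy - evasion = 63 - 18 = 45
Apply floor: max(45, 5) = 45
Hit chance = 45%

45%


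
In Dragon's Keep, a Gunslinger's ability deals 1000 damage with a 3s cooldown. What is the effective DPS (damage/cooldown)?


DPS = damage / cooldown
= 1000 / 3
= 333.33

333.33 DPS


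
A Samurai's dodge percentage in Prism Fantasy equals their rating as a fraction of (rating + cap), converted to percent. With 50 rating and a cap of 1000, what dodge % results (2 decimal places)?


dodge% = 50 / (50 + 1000) * 100
= 50 / 1050 * 100
= 0.047619 * 100
= 4.76%

4.76%


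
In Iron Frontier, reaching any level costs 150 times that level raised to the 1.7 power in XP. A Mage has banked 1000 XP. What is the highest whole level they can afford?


XP = 150 * level^1.7, so level = (XP / 150)^(1/1.7)
= (1000 / 150)^(1/1.7)
= 6.6667^0.5882
= 3.0525
Floor: level = 3

level 3


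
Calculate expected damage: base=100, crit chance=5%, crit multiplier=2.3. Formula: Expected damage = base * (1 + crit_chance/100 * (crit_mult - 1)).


E[dmg] = base * (1 + crit_chance * (crit_mult - 1))
cc as decimal = 5/100 = 0.05
cm - 1 = 2.3 - 1 = 1.3
Bonus factor = 0.05 * 1.3 = 0.065
Total multiplier = 1 + 0.065 = 1.065
Expected damage = 100 * 1.065 = 106.50

106.50 damage


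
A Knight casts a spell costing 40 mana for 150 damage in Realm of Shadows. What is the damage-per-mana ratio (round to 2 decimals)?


Efficiency = damage / mana
= 150 / 40
= 3.75

3.75 dmg/mana


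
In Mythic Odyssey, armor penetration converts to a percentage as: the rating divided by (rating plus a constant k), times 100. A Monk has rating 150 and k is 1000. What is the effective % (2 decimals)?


effective% = rating / (rating + k) * 100
= 150 / (150 + 1000) * 100
= 150 / 1150 * 100
= 0.130435 * 100
= 13.04%

13.04%


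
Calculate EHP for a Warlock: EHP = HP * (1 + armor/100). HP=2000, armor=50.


EHP = 2000 * (1 + 50/100)
= 2000 * (1 + 0.5)
= 2000 * 1.5
= 3000.0

3000.0 EHP


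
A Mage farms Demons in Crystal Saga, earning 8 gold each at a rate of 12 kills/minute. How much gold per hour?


Gold per minute = 8 * 12 = 96
Gold per hour = 96 * 60 = 5760

5760 gold/hour


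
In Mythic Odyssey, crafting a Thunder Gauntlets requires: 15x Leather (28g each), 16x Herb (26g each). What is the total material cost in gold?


Cost breakdown:
  Leather: 15 * 28 = 420
  Herb: 16 * 26 = 416
Total = 420 + 416 = 836

836 gold


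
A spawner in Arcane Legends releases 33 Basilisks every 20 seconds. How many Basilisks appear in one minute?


Spawns per minute = count * (60 / interval)
= 33 * (60 / 20)
= 33 * 3.0
= 99.0

99.0 per minute


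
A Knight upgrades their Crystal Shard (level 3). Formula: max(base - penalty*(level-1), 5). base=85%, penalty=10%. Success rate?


raw_rate = 85 - 10 * (3 - 1)
= 85 - 10 * 2
= 85 - 20
= 65
Apply floor: max(65, 5) = 65%

65%


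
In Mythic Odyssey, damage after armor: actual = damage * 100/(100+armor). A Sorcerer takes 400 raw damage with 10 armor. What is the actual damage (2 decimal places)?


actual = 400 * 100 / (100 + 10)
= 400 * 100 / 110
= 40000 / 110
= 363.64

363.64 damage


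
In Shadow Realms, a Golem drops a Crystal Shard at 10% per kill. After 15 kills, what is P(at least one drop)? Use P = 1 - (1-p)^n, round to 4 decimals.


P(at least one) = 1 - P(none) = 1 - (1-p)^n
p = 10/100 = 0.1
1 - p = 0.9
(1 - p)^15 = 0.9^15 = 0.205891
P(at least one) = 1 - 0.205891 = 0.7941

0.7941


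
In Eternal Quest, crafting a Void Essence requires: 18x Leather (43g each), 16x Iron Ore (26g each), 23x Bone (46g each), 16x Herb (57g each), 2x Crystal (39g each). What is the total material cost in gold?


Cost breakdown:
  Leather: 18 * 43 = 774
  Iron Ore: 16 * 26 = 416
  Bone: 23 * 46 = 1058
  Herb: 16 * 57 = 912
  Crystal: 2 * 39 = 78
Total = 774 + 416 + 1058 + 912 + 78 = 3238

3238 gold


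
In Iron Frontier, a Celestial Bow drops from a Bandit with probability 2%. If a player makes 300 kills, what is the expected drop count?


Expected drops = kills * (drop_rate / 100)
= 300 * (2 / 100)
= 300 * 0.02
= 6.0

6.0 drops


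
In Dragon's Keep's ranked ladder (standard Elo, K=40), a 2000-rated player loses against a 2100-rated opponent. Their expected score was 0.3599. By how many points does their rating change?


Elo update: delta = K * (S - Ea), where S = 0 (loses)
S - Ea = 0 - 0.3599 = -0.3599
Rating change = 40 * -0.3599
= -14.40

-14.40 rating points


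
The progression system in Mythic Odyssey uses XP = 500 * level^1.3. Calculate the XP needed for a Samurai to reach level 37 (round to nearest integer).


XP = 500 * level^1.3
Substitute level = 37:
XP = 500 * 37^1.3
= 500 * 109.3106
= 54655

54655 XP


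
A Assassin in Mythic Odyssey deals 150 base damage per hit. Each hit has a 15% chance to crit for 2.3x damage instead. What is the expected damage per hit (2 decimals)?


E[dmg] = base * (1 + crit_chance * (crit_mult - 1))
cc as decimal = 15/100 = 0.15
cm - 1 = 2.3 - 1 = 1.3
Bonus factor = 0.15 * 1.3 = 0.195
Total multiplier = 1 + 0.195 = 1.195
Expected damage = 150 * 1.195 = 179.25

179.25 damage


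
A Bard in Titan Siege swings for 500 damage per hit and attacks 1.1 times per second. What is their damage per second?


DPS = damage * attack_speed
= 500 * 1.1
= 550.0

550.0 DPS


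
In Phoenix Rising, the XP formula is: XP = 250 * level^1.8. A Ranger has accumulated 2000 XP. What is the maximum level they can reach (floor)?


XP = 250 * level^1.8, so level = (XP / 250)^(1/1.8)
= (2000 / 250)^(1/1.8)
= 8.0^0.5556
= 3.1748
Floor: level = 3

level 3


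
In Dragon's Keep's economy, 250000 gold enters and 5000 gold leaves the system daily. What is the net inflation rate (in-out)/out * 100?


Net gold = 250000 - 5000 = 245000
Inflation rate = net / sunk * 100 = 245000 / 5000 * 100
= 49.0 * 100
= 4900.00%

4900.00%


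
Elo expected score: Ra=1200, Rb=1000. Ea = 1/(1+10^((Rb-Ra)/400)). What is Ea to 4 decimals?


Elo expected score: Ea = 1/(1 + 10^((Rb-Ra)/400))
Rb - Ra = 1000 - 1200 = -200
(Rb-Ra)/400 = -200/400 = -0.5
10^-0.5 = 0.316228
Ea = 1/(1 + 0.316228) = 1/1.316228 = 0.7597

0.7597


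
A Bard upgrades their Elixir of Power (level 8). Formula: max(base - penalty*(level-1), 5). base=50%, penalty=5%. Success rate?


raw_rate = 50 - 5 * (8 - 1)
= 50 - 5 * 7
= 50 - 35
= 15
Apply floor: max(15, 5) = 15%

15%


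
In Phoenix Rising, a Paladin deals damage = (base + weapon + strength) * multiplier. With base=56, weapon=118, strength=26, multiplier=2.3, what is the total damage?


Sum base + weapon + str = 56 + 118 + 26 = 200
Multiply by 2.3:
200 * 2.3 = 460.0

460.0 damage


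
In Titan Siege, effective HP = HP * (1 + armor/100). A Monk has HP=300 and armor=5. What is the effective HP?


EHP = 300 * (1 + 5/100)
= 300 * (1 + 0.05)
= 300 * 1.05
= 315.0

315.0 EHP


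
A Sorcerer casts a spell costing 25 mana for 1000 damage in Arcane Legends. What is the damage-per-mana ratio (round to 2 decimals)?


Efficiency = damage / mana
= 1000 / 25
= 40.00

40.00 dmg/mana
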